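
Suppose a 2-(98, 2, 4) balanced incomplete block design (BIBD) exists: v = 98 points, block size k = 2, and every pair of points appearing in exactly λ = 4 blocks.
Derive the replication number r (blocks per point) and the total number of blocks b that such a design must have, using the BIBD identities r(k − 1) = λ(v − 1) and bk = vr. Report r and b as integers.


Any 2-(v, k, λ) BIBD satisfies two necessary conditions:
  (i)  Each point sits in r blocks, and counting incidences through any fixed point gives r(k − 1) = λ(v − 1), so r = λ(v − 1)/(k − 1).
  (ii) Total incidences bk = vr, so b = vr/k.
Step 1: r = λ(v − 1)/(k − 1) = 4·(98 − 1)/(2 − 1) = 4·97/1 = 388/1 = 388.
Step 2: b = vr/k = 98·388/2 = 38024/2 = 19012.
Check integrality: r = 388 ∈ Z ✓, b = 19012 ∈ Z ✓.
(These identities are necessary conditions: they determine r and b for any design with these parameters, but do not by themselves prove that one exists.)

r = 388, b = 19012.


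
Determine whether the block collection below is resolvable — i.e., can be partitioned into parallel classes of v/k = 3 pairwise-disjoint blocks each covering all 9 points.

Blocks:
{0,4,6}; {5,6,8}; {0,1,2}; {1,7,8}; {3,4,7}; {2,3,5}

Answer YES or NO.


v = 9, block size k = 3, number of blocks = 6.
For resolvability, blocks must partition into parallel classes of size v/k = 3.
Total blocks must therefore be a multiple of 3: 6 = 3·2 + 0 ⇒ divisible ✓.
Greedy packing gives 2 candidate class(es). Each should be a full parallel class (size 3, covers all 9 points).
  Class 1 (3 blocks): {0,4,6}; {1,7,8}; {2,3,5}. Points covered: [0, 1, 2, 3, 4, 5, 6, 7, 8].
  Class 2 (3 blocks): {5,6,8}; {0,1,2}; {3,4,7}. Points covered: [0, 1, 2, 3, 4, 5, 6, 7, 8].
All classes full (size 3)? YES. All classes cover every point? YES.
Resolvable? YES.

YES


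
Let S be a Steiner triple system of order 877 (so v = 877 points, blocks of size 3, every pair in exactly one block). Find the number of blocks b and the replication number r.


An STS(v) is a 2-(v, 3, 1) BIBD: block size k = 3, λ = 1.
Replication: r(k − 1) = λ(v − 1) ⇒ r·2 = 877 − 1 = 876 ⇒ r = 438.
Block count: bk = vr ⇒ b·3 = 877·438 = 384126 ⇒ b = 128042.
(Check via b = v(v − 1)/6 = 877·876/6 = 768252/6 = 128042.)

r = 438, b = 128042.


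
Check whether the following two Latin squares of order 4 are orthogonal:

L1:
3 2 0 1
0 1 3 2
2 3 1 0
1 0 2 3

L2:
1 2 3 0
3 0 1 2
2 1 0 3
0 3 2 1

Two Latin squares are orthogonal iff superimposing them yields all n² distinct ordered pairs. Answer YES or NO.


Form the n² = 16 superimposed pairs (L1[i][j], L2[i][j]), row by row (rows and columns indexed from 0):
row 0: (3,1) (2,2) (0,3) (1,0)
row 1: (0,3) (1,0) (3,1) (2,2)
row 2: (2,2) (3,1) (1,0) (0,3)
row 3: (1,0) (0,3) (2,2) (3,1)
Orthogonality requires all 16 pairs distinct.
But the pair (0,3) repeats: cell (0,2) has L1 = 0, L2 = 3, and cell (1,0) has L1 = 0, L2 = 3.
A repeated pair means some other pair never occurs (only 4 distinct pairs out of 16), so the squares are not orthogonal.
Conclusion: NO.

NO


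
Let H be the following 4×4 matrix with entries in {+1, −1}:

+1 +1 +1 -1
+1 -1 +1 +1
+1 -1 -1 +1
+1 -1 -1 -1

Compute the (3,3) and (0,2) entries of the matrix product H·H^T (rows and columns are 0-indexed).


Row 0 of H: [1, 1, 1, -1].
Row 2 of H: [1, -1, -1, 1].
Row 3 of H: [1, -1, -1, -1].
(H·H^T)[3][3] = Σ_j H[3][j]·H[3][j] = (1)² + (-1)² + (-1)² + (-1)² = 1 + 1 + 1 + 1 = 4.
(H·H^T)[0][2] = Σ_j H[0][j]·H[2][j] = (1)·(1) + (1)·(-1) + (1)·(-1) + (-1)·(1) = 1 + -1 + -1 + -1 = -2.
Rows 0 and 2 are not orthogonal (dot product = -2 ≠ 0), so H is not a Hadamard matrix.

(3,3) entry = 4; (0,2) entry = -2.


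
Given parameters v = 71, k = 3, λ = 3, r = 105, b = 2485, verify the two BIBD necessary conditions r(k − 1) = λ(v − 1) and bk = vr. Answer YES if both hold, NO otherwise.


Condition (i): r(k − 1) = 105·2 = 210; λ(v − 1) = 3·70 = 210. Match? YES.
Condition (ii): bk = 2485·3 = 7455; vr = 71·105 = 7455. Match? YES.
Both conditions hold? YES.

YES


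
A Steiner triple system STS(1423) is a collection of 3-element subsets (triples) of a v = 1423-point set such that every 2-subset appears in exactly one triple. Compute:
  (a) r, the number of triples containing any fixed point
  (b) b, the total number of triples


An STS(v) is a 2-(v, 3, 1) BIBD: block size k = 3, λ = 1.
Replication: r(k − 1) = λ(v − 1) ⇒ r·2 = 1423 − 1 = 1422 ⇒ r = 711.
Block count: bk = vr ⇒ b·3 = 1423·711 = 1011753 ⇒ b = 337251.

r = 711, b = 337251.


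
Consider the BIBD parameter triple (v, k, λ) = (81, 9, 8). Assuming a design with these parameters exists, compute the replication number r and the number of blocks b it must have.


Any 2-(v, k, λ) BIBD satisfies two necessary conditions:
  (i)  Each point sits in r blocks, and counting incidences through any fixed point gives r(k − 1) = λ(v − 1), so r = λ(v − 1)/(k − 1).
  (ii) Total incidences bk = vr, so b = vr/k.
Step 1: r = λ(v − 1)/(k − 1) = 8·(81 − 1)/(9 − 1) = 8·80/8 = 640/8 = 80.
Step 2: b = vr/k = 81·80/9 = 6480/9 = 720.
Check integrality: r = 80 ∈ Z ✓, b = 720 ∈ Z ✓.
(These identities are necessary conditions: they determine r and b for any design with these parameters, but do not by themselves prove that one exists.)

r = 80, b = 720.


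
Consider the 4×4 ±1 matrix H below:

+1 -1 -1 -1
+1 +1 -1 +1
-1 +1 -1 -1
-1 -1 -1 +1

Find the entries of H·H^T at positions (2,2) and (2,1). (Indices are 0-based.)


Row 1 of H: [1, 1, -1, 1].
Row 2 of H: [-1, 1, -1, -1].
(H·H^T)[2][2] = Σ_j H[2][j]·H[2][j] = (-1)² + (1)² + (-1)² + (-1)² = 1 + 1 + 1 + 1 = 4.
(H·H^T)[2][1] = Σ_j H[2][j]·H[1][j] = (-1)·(1) + (1)·(1) + (-1)·(-1) + (-1)·(1) = -1 + 1 + 1 + -1 = 0.
So rows 2 and 1 are orthogonal; the diagonal entry equals n = 4.

(2,2) entry = 4; (2,1) entry = 0.


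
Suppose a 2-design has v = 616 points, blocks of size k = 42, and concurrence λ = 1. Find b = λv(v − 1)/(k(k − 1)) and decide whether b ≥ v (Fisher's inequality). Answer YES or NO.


r = λ(v − 1)/(k − 1) = 1·615/41 = 15.
b = vr/k = 616·15/42 = 220.
Fisher's inequality: b ≥ v ⇔ 220 ≥ 616? NO.

NO


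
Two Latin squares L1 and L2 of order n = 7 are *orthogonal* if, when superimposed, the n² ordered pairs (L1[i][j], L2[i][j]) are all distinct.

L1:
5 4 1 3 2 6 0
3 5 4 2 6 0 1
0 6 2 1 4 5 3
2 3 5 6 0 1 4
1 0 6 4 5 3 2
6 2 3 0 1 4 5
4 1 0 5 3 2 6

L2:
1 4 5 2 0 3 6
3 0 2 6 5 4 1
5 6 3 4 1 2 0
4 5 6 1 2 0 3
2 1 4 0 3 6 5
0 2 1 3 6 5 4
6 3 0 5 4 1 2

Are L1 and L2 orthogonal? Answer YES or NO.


Form the n² = 49 superimposed pairs (L1[i][j], L2[i][j]), row by row (rows and columns indexed from 0):
row 0: (5,1) (4,4) (1,5) (3,2) (2,0) (6,3) (0,6)
row 1: (3,3) (5,0) (4,2) (2,6) (6,5) (0,4) (1,1)
row 2: (0,5) (6,6) (2,3) (1,4) (4,1) (5,2) (3,0)
row 3: (2,4) (3,5) (5,6) (6,1) (0,2) (1,0) (4,3)
row 4: (1,2) (0,1) (6,4) (4,0) (5,3) (3,6) (2,5)
row 5: (6,0) (2,2) (3,1) (0,3) (1,6) (4,5) (5,4)
row 6: (4,6) (1,3) (0,0) (5,5) (3,4) (2,1) (6,2)
Orthogonality requires all 49 pairs distinct.
Check by first coordinate: for each symbol s of L1, list the L2 entries in the n cells where L1 = s; they must all differ.
  L1 = 0: L2 entries (in reading order) 6, 4, 5, 2, 1, 3, 0 — all 7 distinct ✓
  L1 = 1: L2 entries (in reading order) 5, 1, 4, 0, 2, 6, 3 — all 7 distinct ✓
  L1 = 2: L2 entries (in reading order) 0, 6, 3, 4, 5, 2, 1 — all 7 distinct ✓
  L1 = 3: L2 entries (in reading order) 2, 3, 0, 5, 6, 1, 4 — all 7 distinct ✓
  L1 = 4: L2 entries (in reading order) 4, 2, 1, 3, 0, 5, 6 — all 7 distinct ✓
  L1 = 5: L2 entries (in reading order) 1, 0, 2, 6, 3, 4, 5 — all 7 distinct ✓
  L1 = 6: L2 entries (in reading order) 3, 5, 6, 1, 4, 0, 2 — all 7 distinct ✓
Every symbol of L1 meets every symbol of L2 exactly once, so all 49 pairs are distinct (49 of 49).
Conclusion: YES.

YES


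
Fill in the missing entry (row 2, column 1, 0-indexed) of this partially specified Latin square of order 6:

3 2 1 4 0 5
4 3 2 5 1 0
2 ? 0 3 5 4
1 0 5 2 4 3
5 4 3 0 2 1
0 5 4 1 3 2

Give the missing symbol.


Row 2 contains symbols [0, 2, 3, 4, 5] — missing [1].
Column 1 contains symbols [0, 2, 3, 4, 5] — missing [1].
The missing symbol must appear in both missing sets; intersection = [1].
Therefore the hidden value is 1.

Missing value = 1.


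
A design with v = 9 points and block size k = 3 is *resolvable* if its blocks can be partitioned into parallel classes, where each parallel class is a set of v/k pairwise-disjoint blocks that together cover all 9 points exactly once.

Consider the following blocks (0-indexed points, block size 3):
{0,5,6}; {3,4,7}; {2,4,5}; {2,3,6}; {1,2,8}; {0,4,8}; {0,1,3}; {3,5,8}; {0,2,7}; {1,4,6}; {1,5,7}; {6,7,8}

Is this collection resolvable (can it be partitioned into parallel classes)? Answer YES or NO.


v = 9, block size k = 3, number of blocks = 12.
For resolvability, blocks must partition into parallel classes of size v/k = 3.
Total blocks must therefore be a multiple of 3: 12 = 3·4 + 0 ⇒ divisible ✓.
Greedy packing gives 4 candidate class(es). Each should be a full parallel class (size 3, covers all 9 points).
  Class 1 (3 blocks): {0,5,6}; {3,4,7}; {1,2,8}. Points covered: [0, 1, 2, 3, 4, 5, 6, 7, 8].
  Class 2 (3 blocks): {2,4,5}; {0,1,3}; {6,7,8}. Points covered: [0, 1, 2, 3, 4, 5, 6, 7, 8].
  Class 3 (3 blocks): {2,3,6}; {0,4,8}; {1,5,7}. Points covered: [0, 1, 2, 3, 4, 5, 6, 7, 8].
  Class 4 (3 blocks): {3,5,8}; {0,2,7}; {1,4,6}. Points covered: [0, 1, 2, 3, 4, 5, 6, 7, 8].
All classes full (size 3)? YES. All classes cover every point? YES.
Resolvable? YES.

YES


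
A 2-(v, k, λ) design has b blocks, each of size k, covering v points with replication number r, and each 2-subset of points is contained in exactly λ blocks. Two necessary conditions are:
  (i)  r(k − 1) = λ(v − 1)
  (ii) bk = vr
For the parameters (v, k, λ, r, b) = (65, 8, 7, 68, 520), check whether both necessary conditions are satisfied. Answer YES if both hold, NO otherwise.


Condition (i): r(k − 1) = 68·7 = 476; λ(v − 1) = 7·64 = 448. Match? NO.
Condition (ii): bk = 520·8 = 4160; vr = 65·68 = 4420. Match? NO.
Both conditions hold? NO.

NO


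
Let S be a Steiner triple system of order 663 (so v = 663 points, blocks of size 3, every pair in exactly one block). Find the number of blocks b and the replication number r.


An STS(v) is a 2-(v, 3, 1) BIBD: block size k = 3, λ = 1.
Replication: r(k − 1) = λ(v − 1) ⇒ r·2 = 663 − 1 = 662 ⇒ r = 331.
Block count: bk = vr ⇒ b·3 = 663·331 = 219453 ⇒ b = 73151.

r = 331, b = 73151.


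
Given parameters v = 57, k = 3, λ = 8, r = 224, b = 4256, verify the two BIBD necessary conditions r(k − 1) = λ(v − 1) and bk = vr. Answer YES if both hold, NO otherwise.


Condition (i): r(k − 1) = 224·2 = 448; λ(v − 1) = 8·56 = 448. Match? YES.
Condition (ii): bk = 4256·3 = 12768; vr = 57·224 = 12768. Match? YES.
Both conditions hold? YES.

YES


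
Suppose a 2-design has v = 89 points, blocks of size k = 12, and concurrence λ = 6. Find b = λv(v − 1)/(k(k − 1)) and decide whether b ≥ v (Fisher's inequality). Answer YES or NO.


b = λv(v − 1)/(k(k − 1)) = 6·89·88/(12·11) = 46992/132 = 356.
Compare with v = 89: b ≥ v, so Fisher's inequality holds.

YES


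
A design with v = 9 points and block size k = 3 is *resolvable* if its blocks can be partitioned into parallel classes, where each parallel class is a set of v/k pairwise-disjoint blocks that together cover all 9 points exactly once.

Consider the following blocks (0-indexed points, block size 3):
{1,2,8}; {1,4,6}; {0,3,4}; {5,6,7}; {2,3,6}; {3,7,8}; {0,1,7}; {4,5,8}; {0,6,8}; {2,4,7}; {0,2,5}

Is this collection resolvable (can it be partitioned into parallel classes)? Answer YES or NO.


v = 9, block size k = 3, number of blocks = 11.
For resolvability, blocks must partition into parallel classes of size v/k = 3.
Total blocks must therefore be a multiple of 3: 11 = 3·3 + 2 ⇒ not divisible ✗.
Resolvable? NO.

NO


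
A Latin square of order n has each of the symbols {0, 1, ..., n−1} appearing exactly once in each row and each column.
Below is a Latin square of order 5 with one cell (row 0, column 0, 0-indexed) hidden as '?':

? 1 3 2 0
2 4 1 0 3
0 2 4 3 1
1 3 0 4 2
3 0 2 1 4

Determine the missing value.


Row 0 contains symbols [0, 1, 2, 3] — missing [4].
Column 0 contains symbols [0, 1, 2, 3] — missing [4].
The missing symbol must appear in both missing sets; intersection = [4].
Therefore the hidden value is 4.

Missing value = 4.


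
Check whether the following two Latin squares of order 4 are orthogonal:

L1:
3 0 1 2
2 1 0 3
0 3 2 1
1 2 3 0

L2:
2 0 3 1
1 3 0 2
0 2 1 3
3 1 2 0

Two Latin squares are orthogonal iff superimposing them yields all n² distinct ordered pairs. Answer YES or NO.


Form the n² = 16 superimposed pairs (L1[i][j], L2[i][j]), row by row (rows and columns indexed from 0):
row 0: (3,2) (0,0) (1,3) (2,1)
row 1: (2,1) (1,3) (0,0) (3,2)
row 2: (0,0) (3,2) (2,1) (1,3)
row 3: (1,3) (2,1) (3,2) (0,0)
Orthogonality requires all 16 pairs distinct.
But the pair (2,1) repeats: cell (0,3) has L1 = 2, L2 = 1, and cell (1,0) has L1 = 2, L2 = 1.
A repeated pair means some other pair never occurs (only 4 distinct pairs out of 16), so the squares are not orthogonal.
Conclusion: NO.

NO


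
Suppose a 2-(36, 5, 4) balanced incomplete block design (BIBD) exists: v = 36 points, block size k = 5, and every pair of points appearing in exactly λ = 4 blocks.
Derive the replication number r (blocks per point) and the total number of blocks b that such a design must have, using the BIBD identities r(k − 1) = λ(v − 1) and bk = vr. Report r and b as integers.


Any 2-(v, k, λ) BIBD satisfies two necessary conditions:
  (i)  Each point sits in r blocks, and counting incidences through any fixed point gives r(k − 1) = λ(v − 1), so r = λ(v − 1)/(k − 1).
  (ii) Total incidences bk = vr, so b = vr/k.
Step 1: r = λ(v − 1)/(k − 1) = 4·(36 − 1)/(5 − 1) = 4·35/4 = 140/4 = 35.
Step 2: b = vr/k = 36·35/5 = 1260/5 = 252.
Check integrality: r = 35 ∈ Z ✓, b = 252 ∈ Z ✓.
(These identities are necessary conditions: they determine r and b for any design with these parameters, but do not by themselves prove that one exists.)

r = 35, b = 252.


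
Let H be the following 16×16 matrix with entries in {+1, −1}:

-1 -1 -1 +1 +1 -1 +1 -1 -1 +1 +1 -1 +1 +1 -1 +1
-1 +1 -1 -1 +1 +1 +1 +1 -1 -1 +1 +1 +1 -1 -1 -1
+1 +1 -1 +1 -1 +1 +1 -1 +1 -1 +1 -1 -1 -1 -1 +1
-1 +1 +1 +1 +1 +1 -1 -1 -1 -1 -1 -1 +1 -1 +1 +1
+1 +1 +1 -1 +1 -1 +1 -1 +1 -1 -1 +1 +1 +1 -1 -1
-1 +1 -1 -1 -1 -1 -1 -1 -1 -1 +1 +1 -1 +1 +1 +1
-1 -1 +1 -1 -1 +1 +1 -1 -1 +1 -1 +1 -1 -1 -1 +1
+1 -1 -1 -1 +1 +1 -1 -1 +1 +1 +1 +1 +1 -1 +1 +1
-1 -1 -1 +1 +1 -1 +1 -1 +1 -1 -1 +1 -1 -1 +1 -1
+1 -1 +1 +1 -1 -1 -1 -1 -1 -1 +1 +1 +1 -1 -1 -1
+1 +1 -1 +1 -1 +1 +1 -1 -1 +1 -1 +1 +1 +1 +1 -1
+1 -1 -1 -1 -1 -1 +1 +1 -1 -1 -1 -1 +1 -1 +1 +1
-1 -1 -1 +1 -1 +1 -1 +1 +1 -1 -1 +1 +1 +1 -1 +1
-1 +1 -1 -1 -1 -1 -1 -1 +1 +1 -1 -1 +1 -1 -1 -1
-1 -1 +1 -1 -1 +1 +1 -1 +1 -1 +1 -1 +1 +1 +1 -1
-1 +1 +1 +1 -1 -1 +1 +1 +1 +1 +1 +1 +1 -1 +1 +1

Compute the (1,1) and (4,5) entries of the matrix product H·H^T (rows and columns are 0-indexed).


Row 1 of H: [-1, 1, -1, -1, 1, 1, 1, 1, -1, -1, 1, 1, 1, -1, -1, -1].
Row 4 of H: [1, 1, 1, -1, 1, -1, 1, -1, 1, -1, -1, 1, 1, 1, -1, -1].
Row 5 of H: [-1, 1, -1, -1, -1, -1, -1, -1, -1, -1, 1, 1, -1, 1, 1, 1].
(H·H^T)[1][1] = Σ_j H[1][j]·H[1][j] = (-1)² + (1)² + (-1)² + (-1)² + (1)² + (1)² + (1)² + (1)² + (-1)² + (-1)² + (1)² + (1)² + (1)² + (-1)² + (-1)² + (-1)² = 1 + 1 + 1 + 1 + 1 + 1 + 1 + 1 + 1 + 1 + 1 + 1 + 1 + 1 + 1 + 1 = 16.
(H·H^T)[4][5] = Σ_j H[4][j]·H[5][j] = (1)·(-1) + (1)·(1) + (1)·(-1) + (-1)·(-1) + (1)·(-1) + (-1)·(-1) + (1)·(-1) + (-1)·(-1) + (1)·(-1) + (-1)·(-1) + (-1)·(1) + (1)·(1) + (1)·(-1) + (1)·(1) + (-1)·(1) + (-1)·(1) = -1 + 1 + -1 + 1 + -1 + 1 + -1 + 1 + -1 + 1 + -1 + 1 + -1 + 1 + -1 + -1 = -2.
Rows 4 and 5 are not orthogonal (dot product = -2 ≠ 0), so H is not a Hadamard matrix.

(1,1) entry = 16; (4,5) entry = -2.


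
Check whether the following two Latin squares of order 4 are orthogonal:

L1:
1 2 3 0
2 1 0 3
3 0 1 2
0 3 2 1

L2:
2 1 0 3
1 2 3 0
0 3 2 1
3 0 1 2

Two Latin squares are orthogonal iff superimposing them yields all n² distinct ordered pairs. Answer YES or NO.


Form the n² = 16 superimposed pairs (L1[i][j], L2[i][j]), row by row (rows and columns indexed from 0):
row 0: (1,2) (2,1) (3,0) (0,3)
row 1: (2,1) (1,2) (0,3) (3,0)
row 2: (3,0) (0,3) (1,2) (2,1)
row 3: (0,3) (3,0) (2,1) (1,2)
Orthogonality requires all 16 pairs distinct.
But the pair (2,1) repeats: cell (0,1) has L1 = 2, L2 = 1, and cell (1,0) has L1 = 2, L2 = 1.
A repeated pair means some other pair never occurs (only 4 distinct pairs out of 16), so the squares are not orthogonal.
Conclusion: NO.

NO


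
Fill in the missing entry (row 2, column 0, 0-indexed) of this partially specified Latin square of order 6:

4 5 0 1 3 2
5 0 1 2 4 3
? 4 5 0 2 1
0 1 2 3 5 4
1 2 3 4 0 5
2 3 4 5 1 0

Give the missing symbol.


Row 2 contains symbols [0, 1, 2, 4, 5] — missing [3].
Column 0 contains symbols [0, 1, 2, 4, 5] — missing [3].
The missing symbol must appear in both missing sets; intersection = [3].
Therefore the hidden value is 3.

Missing value = 3.


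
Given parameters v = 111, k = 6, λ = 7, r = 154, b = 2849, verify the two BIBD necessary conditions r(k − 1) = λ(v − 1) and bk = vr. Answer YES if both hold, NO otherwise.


Condition (i): r(k − 1) = 154·5 = 770; λ(v − 1) = 7·110 = 770. Match? YES.
Condition (ii): bk = 2849·6 = 17094; vr = 111·154 = 17094. Match? YES.
Both conditions hold? YES.

YES


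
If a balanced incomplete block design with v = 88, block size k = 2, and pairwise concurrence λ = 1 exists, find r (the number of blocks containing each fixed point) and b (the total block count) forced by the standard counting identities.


Any 2-(v, k, λ) BIBD satisfies two necessary conditions:
  (i)  Each point sits in r blocks, and counting incidences through any fixed point gives r(k − 1) = λ(v − 1), so r = λ(v − 1)/(k − 1).
  (ii) Total incidences bk = vr, so b = vr/k.
Step 1: r = λ(v − 1)/(k − 1) = 1·(88 − 1)/(2 − 1) = 1·87/1 = 87/1 = 87.
Step 2: b = vr/k = 88·87/2 = 7656/2 = 3828.
Check integrality: r = 87 ∈ Z ✓, b = 3828 ∈ Z ✓.
(These identities are necessary conditions: they determine r and b for any design with these parameters, but do not by themselves prove that one exists.)

r = 87, b = 3828.


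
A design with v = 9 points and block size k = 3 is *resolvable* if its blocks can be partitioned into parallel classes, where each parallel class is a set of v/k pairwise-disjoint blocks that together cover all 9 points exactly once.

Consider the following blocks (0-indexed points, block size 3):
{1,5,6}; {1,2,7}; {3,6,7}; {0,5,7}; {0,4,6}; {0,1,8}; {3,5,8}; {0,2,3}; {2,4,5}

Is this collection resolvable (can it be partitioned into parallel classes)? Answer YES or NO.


v = 9, block size k = 3, number of blocks = 9.
For resolvability, blocks must partition into parallel classes of size v/k = 3.
Total blocks must therefore be a multiple of 3: 9 = 3·3 + 0 ⇒ divisible ✓.
Consider block {1,5,6}. The only other block(s) in the collection disjoint from it are {0,2,3} — just 1 block(s). Any parallel class containing {1,5,6} would need 2 other blocks each disjoint from it, so no parallel class of size 3 can contain {1,5,6}.
Since every block must belong to some parallel class in a resolution, the collection cannot be partitioned into parallel classes.
Resolvable? NO.

NO


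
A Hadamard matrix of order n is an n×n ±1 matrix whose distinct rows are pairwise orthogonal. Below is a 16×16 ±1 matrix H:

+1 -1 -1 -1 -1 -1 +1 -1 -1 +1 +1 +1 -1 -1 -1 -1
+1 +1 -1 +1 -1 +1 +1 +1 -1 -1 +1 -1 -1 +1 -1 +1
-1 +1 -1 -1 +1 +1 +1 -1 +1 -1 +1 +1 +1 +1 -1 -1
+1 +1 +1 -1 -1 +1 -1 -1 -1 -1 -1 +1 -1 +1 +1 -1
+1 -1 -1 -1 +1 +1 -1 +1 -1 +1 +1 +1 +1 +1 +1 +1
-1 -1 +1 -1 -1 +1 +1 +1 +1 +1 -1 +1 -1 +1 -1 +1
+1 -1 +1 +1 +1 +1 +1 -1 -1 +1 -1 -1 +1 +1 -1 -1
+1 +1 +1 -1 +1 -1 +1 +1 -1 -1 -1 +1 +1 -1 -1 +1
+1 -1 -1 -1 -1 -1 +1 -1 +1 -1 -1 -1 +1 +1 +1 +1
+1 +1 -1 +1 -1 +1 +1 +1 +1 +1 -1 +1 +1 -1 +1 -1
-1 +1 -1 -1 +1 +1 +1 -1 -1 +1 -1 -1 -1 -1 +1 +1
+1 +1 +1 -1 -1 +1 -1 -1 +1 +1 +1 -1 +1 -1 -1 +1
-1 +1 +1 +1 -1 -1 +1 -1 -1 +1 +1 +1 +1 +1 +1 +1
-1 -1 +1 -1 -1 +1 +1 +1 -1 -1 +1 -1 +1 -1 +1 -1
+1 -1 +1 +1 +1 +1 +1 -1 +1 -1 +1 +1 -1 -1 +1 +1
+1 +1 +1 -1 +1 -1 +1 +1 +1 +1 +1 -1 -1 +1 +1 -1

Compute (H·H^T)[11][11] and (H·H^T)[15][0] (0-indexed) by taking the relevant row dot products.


Row 0 of H: [1, -1, -1, -1, -1, -1, 1, -1, -1, 1, 1, 1, -1, -1, -1, -1].
Row 11 of H: [1, 1, 1, -1, -1, 1, -1, -1, 1, 1, 1, -1, 1, -1, -1, 1].
Row 15 of H: [1, 1, 1, -1, 1, -1, 1, 1, 1, 1, 1, -1, -1, 1, 1, -1].
(H·H^T)[11][11] = Σ_j H[11][j]·H[11][j] = (1)² + (1)² + (1)² + (-1)² + (-1)² + (1)² + (-1)² + (-1)² + (1)² + (1)² + (1)² + (-1)² + (1)² + (-1)² + (-1)² + (1)² = 1 + 1 + 1 + 1 + 1 + 1 + 1 + 1 + 1 + 1 + 1 + 1 + 1 + 1 + 1 + 1 = 16.
(H·H^T)[15][0] = Σ_j H[15][j]·H[0][j] = (1)·(1) + (1)·(-1) + (1)·(-1) + (-1)·(-1) + (1)·(-1) + (-1)·(-1) + (1)·(1) + (1)·(-1) + (1)·(-1) + (1)·(1) + (1)·(1) + (-1)·(1) + (-1)·(-1) + (1)·(-1) + (1)·(-1) + (-1)·(-1) = 1 + -1 + -1 + 1 + -1 + 1 + 1 + -1 + -1 + 1 + 1 + -1 + 1 + -1 + -1 + 1 = 0.
So rows 15 and 0 are orthogonal; the diagonal entry equals n = 16.

(11,11) entry = 16; (15,0) entry = 0.


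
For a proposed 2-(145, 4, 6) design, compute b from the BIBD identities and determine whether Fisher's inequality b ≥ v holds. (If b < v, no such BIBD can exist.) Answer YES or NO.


b = λv(v − 1)/(k(k − 1)) = 6·145·144/(4·3) = 125280/12 = 10440.
Compare with v = 145: b ≥ v, so Fisher's inequality holds.

YES


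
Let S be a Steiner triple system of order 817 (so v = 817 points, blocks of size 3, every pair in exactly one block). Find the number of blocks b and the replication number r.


An STS(v) is a 2-(v, 3, 1) BIBD: block size k = 3, λ = 1.
Replication: r(k − 1) = λ(v − 1) ⇒ r·2 = 817 − 1 = 816 ⇒ r = 408.
Block count: bk = vr ⇒ b·3 = 817·408 = 333336 ⇒ b = 111112.
(Check via b = v(v − 1)/6 = 817·816/6 = 666672/6 = 111112.)

r = 408, b = 111112.


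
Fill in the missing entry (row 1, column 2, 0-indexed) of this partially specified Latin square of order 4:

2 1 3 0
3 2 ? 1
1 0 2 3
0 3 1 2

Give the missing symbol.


Row 1 contains symbols [1, 2, 3] — missing [0].
Column 2 contains symbols [1, 2, 3] — missing [0].
The missing symbol must appear in both missing sets; intersection = [0].
Therefore the hidden value is 0.

Missing value = 0.


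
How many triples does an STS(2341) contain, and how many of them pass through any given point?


An STS(v) is a 2-(v, 3, 1) BIBD: block size k = 3, λ = 1.
Replication: r(k − 1) = λ(v − 1) ⇒ r·2 = 2341 − 1 = 2340 ⇒ r = 1170.
Block count: b = v(v − 1)/6 = 2341·2340/6 = 5477940/6 = 912990.

r = 1170, b = 912990.


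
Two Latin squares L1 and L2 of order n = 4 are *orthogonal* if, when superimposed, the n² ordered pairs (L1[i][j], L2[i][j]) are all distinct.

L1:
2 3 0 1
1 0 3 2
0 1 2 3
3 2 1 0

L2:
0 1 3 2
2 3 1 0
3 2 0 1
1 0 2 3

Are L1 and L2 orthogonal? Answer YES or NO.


Form the n² = 16 superimposed pairs (L1[i][j], L2[i][j]), row by row (rows and columns indexed from 0):
row 0: (2,0) (3,1) (0,3) (1,2)
row 1: (1,2) (0,3) (3,1) (2,0)
row 2: (0,3) (1,2) (2,0) (3,1)
row 3: (3,1) (2,0) (1,2) (0,3)
Orthogonality requires all 16 pairs distinct.
But the pair (1,2) repeats: cell (0,3) has L1 = 1, L2 = 2, and cell (1,0) has L1 = 1, L2 = 2.
A repeated pair means some other pair never occurs (only 4 distinct pairs out of 16), so the squares are not orthogonal.
Conclusion: NO.

NO


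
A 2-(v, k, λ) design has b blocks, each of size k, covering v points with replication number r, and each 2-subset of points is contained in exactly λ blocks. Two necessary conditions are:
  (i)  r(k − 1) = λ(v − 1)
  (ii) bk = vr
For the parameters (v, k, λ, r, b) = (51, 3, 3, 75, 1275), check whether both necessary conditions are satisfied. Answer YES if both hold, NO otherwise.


Condition (i): r(k − 1) = 75·2 = 150; λ(v − 1) = 3·50 = 150. Match? YES.
Condition (ii): bk = 1275·3 = 3825; vr = 51·75 = 3825. Match? YES.
Both conditions hold? YES.

YES


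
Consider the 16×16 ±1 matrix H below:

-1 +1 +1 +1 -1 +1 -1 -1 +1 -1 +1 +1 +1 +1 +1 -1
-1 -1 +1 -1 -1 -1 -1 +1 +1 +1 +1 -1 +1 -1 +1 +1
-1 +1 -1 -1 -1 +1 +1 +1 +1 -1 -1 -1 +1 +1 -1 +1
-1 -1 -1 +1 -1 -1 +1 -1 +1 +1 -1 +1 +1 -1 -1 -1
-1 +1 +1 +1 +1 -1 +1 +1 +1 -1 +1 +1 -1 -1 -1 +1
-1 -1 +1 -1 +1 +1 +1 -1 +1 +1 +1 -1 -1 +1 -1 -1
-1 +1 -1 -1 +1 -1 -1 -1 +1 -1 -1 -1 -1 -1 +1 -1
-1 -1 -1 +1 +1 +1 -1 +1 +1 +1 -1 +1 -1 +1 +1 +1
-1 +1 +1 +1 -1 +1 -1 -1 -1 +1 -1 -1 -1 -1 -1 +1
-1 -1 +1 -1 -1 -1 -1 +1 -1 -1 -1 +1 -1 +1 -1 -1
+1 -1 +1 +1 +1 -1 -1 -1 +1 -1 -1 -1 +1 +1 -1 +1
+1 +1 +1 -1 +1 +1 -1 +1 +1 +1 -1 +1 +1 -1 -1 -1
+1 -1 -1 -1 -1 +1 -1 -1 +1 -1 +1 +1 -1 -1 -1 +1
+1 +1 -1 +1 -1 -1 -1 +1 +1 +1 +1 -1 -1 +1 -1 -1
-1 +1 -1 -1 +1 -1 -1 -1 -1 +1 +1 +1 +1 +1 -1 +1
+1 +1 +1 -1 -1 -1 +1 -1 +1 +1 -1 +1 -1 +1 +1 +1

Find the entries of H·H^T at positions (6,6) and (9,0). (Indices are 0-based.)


Row 0 of H: [-1, 1, 1, 1, -1, 1, -1, -1, 1, -1, 1, 1, 1, 1, 1, -1].
Row 6 of H: [-1, 1, -1, -1, 1, -1, -1, -1, 1, -1, -1, -1, -1, -1, 1, -1].
Row 9 of H: [-1, -1, 1, -1, -1, -1, -1, 1, -1, -1, -1, 1, -1, 1, -1, -1].
(H·H^T)[6][6] = Σ_j H[6][j]·H[6][j] = (-1)² + (1)² + (-1)² + (-1)² + (1)² + (-1)² + (-1)² + (-1)² + (1)² + (-1)² + (-1)² + (-1)² + (-1)² + (-1)² + (1)² + (-1)² = 1 + 1 + 1 + 1 + 1 + 1 + 1 + 1 + 1 + 1 + 1 + 1 + 1 + 1 + 1 + 1 = 16.
(H·H^T)[9][0] = Σ_j H[9][j]·H[0][j] = (-1)·(-1) + (-1)·(1) + (1)·(1) + (-1)·(1) + (-1)·(-1) + (-1)·(1) + (-1)·(-1) + (1)·(-1) + (-1)·(1) + (-1)·(-1) + (-1)·(1) + (1)·(1) + (-1)·(1) + (1)·(1) + (-1)·(1) + (-1)·(-1) = 1 + -1 + 1 + -1 + 1 + -1 + 1 + -1 + -1 + 1 + -1 + 1 + -1 + 1 + -1 + 1 = 0.
So rows 9 and 0 are orthogonal; the diagonal entry equals n = 16.

(6,6) entry = 16; (9,0) entry = 0.


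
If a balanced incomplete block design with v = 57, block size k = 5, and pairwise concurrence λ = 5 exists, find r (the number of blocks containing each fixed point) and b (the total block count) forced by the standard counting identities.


Any 2-(v, k, λ) BIBD satisfies two necessary conditions:
  (i)  Each point sits in r blocks, and counting incidences through any fixed point gives r(k − 1) = λ(v − 1), so r = λ(v − 1)/(k − 1).
  (ii) Total incidences bk = vr, so b = vr/k.
Step 1: r = λ(v − 1)/(k − 1) = 5·(57 − 1)/(5 − 1) = 5·56/4 = 280/4 = 70.
Step 2: b = vr/k = 57·70/5 = 3990/5 = 798.
Check integrality: r = 70 ∈ Z ✓, b = 798 ∈ Z ✓.
(These identities are necessary conditions: they determine r and b for any design with these parameters, but do not by themselves prove that one exists.)

r = 70, b = 798.


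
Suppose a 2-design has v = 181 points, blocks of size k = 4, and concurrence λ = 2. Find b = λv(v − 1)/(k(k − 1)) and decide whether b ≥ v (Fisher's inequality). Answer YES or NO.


b = λv(v − 1)/(k(k − 1)) = 2·181·180/(4·3) = 65160/12 = 5430.
Compare with v = 181: b ≥ v, so Fisher's inequality holds.

YES


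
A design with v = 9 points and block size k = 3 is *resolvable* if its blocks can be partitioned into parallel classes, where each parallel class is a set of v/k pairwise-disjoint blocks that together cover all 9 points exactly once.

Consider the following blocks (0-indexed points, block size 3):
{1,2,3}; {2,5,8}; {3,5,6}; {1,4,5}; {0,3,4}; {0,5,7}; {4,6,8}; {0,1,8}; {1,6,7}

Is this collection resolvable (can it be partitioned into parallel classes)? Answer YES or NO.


v = 9, block size k = 3, number of blocks = 9.
For resolvability, blocks must partition into parallel classes of size v/k = 3.
Total blocks must therefore be a multiple of 3: 9 = 3·3 + 0 ⇒ divisible ✓.
Consider block {3,5,6}. The only other block(s) in the collection disjoint from it are {0,1,8} — just 1 block(s). Any parallel class containing {3,5,6} would need 2 other blocks each disjoint from it, so no parallel class of size 3 can contain {3,5,6}.
Since every block must belong to some parallel class in a resolution, the collection cannot be partitioned into parallel classes.
Resolvable? NO.

NO


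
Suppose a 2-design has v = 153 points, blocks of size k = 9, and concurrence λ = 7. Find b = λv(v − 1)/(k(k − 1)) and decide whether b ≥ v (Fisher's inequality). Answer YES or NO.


r = λ(v − 1)/(k − 1) = 7·152/8 = 133.
b = vr/k = 153·133/9 = 2261.
Fisher's inequality: b ≥ v ⇔ 2261 ≥ 153? YES.

YES


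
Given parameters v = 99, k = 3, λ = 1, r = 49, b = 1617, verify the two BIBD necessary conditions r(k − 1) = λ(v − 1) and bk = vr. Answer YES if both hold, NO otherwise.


Condition (i): r(k − 1) = 49·2 = 98; λ(v − 1) = 1·98 = 98. Match? YES.
Condition (ii): bk = 1617·3 = 4851; vr = 99·49 = 4851. Match? YES.
Both conditions hold? YES.

YES


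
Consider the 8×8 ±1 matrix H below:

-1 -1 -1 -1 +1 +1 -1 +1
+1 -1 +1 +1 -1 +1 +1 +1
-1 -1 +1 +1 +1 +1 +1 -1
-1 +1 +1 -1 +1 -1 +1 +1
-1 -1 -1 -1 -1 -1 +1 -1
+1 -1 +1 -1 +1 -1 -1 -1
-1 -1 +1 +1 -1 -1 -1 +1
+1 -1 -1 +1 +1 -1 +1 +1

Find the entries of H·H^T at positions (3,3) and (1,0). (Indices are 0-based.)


Row 0 of H: [-1, -1, -1, -1, 1, 1, -1, 1].
Row 1 of H: [1, -1, 1, 1, -1, 1, 1, 1].
Row 3 of H: [-1, 1, 1, -1, 1, -1, 1, 1].
(H·H^T)[3][3] = Σ_j H[3][j]·H[3][j] = (-1)² + (1)² + (1)² + (-1)² + (1)² + (-1)² + (1)² + (1)² = 1 + 1 + 1 + 1 + 1 + 1 + 1 + 1 = 8.
(H·H^T)[1][0] = Σ_j H[1][j]·H[0][j] = (1)·(-1) + (-1)·(-1) + (1)·(-1) + (1)·(-1) + (-1)·(1) + (1)·(1) + (1)·(-1) + (1)·(1) = -1 + 1 + -1 + -1 + -1 + 1 + -1 + 1 = -2.
Rows 1 and 0 are not orthogonal (dot product = -2 ≠ 0), so H is not a Hadamard matrix.

(3,3) entry = 8; (1,0) entry = -2.


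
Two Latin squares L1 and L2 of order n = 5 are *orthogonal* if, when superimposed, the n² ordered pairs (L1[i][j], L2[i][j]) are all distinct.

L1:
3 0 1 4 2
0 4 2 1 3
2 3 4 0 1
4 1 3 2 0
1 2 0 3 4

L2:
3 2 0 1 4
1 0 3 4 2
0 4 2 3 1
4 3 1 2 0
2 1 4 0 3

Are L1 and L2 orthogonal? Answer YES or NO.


Form the n² = 25 superimposed pairs (L1[i][j], L2[i][j]), row by row (rows and columns indexed from 0):
row 0: (3,3) (0,2) (1,0) (4,1) (2,4)
row 1: (0,1) (4,0) (2,3) (1,4) (3,2)
row 2: (2,0) (3,4) (4,2) (0,3) (1,1)
row 3: (4,4) (1,3) (3,1) (2,2) (0,0)
row 4: (1,2) (2,1) (0,4) (3,0) (4,3)
Orthogonality requires all 25 pairs distinct.
Check by first coordinate: for each symbol s of L1, list the L2 entries in the n cells where L1 = s; they must all differ.
  L1 = 0: L2 entries (in reading order) 2, 1, 3, 0, 4 — all 5 distinct ✓
  L1 = 1: L2 entries (in reading order) 0, 4, 1, 3, 2 — all 5 distinct ✓
  L1 = 2: L2 entries (in reading order) 4, 3, 0, 2, 1 — all 5 distinct ✓
  L1 = 3: L2 entries (in reading order) 3, 2, 4, 1, 0 — all 5 distinct ✓
  L1 = 4: L2 entries (in reading order) 1, 0, 2, 4, 3 — all 5 distinct ✓
Every symbol of L1 meets every symbol of L2 exactly once, so all 25 pairs are distinct (25 of 25).
Conclusion: YES.

YES


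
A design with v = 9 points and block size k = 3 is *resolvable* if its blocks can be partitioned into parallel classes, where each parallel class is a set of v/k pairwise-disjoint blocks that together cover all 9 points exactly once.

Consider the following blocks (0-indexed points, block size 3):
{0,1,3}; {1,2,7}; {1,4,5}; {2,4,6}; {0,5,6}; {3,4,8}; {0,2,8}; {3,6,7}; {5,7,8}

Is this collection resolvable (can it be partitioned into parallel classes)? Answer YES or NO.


v = 9, block size k = 3, number of blocks = 9.
For resolvability, blocks must partition into parallel classes of size v/k = 3.
Total blocks must therefore be a multiple of 3: 9 = 3·3 + 0 ⇒ divisible ✓.
Greedy packing gives 3 candidate class(es). Each should be a full parallel class (size 3, covers all 9 points).
  Class 1 (3 blocks): {0,1,3}; {2,4,6}; {5,7,8}. Points covered: [0, 1, 2, 3, 4, 5, 6, 7, 8].
  Class 2 (3 blocks): {1,2,7}; {0,5,6}; {3,4,8}. Points covered: [0, 1, 2, 3, 4, 5, 6, 7, 8].
  Class 3 (3 blocks): {1,4,5}; {0,2,8}; {3,6,7}. Points covered: [0, 1, 2, 3, 4, 5, 6, 7, 8].
All classes full (size 3)? YES. All classes cover every point? YES.
Resolvable? YES.

YES


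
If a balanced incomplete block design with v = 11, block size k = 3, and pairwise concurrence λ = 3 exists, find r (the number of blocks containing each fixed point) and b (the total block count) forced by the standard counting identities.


Any 2-(v, k, λ) BIBD satisfies two necessary conditions:
  (i)  Each point sits in r blocks, and counting incidences through any fixed point gives r(k − 1) = λ(v − 1), so r = λ(v − 1)/(k − 1).
  (ii) Total incidences bk = vr, so b = vr/k.
Step 1: r = λ(v − 1)/(k − 1) = 3·(11 − 1)/(3 − 1) = 3·10/2 = 30/2 = 15.
Step 2: b = vr/k = 11·15/3 = 165/3 = 55.
Check integrality: r = 15 ∈ Z ✓, b = 55 ∈ Z ✓.
(These identities are necessary conditions: they determine r and b for any design with these parameters, but do not by themselves prove that one exists.)

r = 15, b = 55.


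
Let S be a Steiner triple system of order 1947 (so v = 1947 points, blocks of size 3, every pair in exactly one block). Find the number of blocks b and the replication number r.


An STS(v) is a 2-(v, 3, 1) BIBD: block size k = 3, λ = 1.
Replication: r(k − 1) = λ(v − 1) ⇒ r·2 = 1947 − 1 = 1946 ⇒ r = 973.
Block count: b = v(v − 1)/6 = 1947·1946/6 = 3788862/6 = 631477.

r = 973, b = 631477.


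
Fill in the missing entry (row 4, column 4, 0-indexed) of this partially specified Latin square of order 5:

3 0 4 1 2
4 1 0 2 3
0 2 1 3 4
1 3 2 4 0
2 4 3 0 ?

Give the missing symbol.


Row 4 contains symbols [0, 2, 3, 4] — missing [1].
Column 4 contains symbols [0, 2, 3, 4] — missing [1].
The missing symbol must appear in both missing sets; intersection = [1].
Therefore the hidden value is 1.

Missing value = 1.


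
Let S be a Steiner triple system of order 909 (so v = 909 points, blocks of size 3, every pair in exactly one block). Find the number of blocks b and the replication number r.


An STS(v) is a 2-(v, 3, 1) BIBD: block size k = 3, λ = 1.
Replication: r(k − 1) = λ(v − 1) ⇒ r·2 = 909 − 1 = 908 ⇒ r = 454.
Block count: bk = vr ⇒ b·3 = 909·454 = 412686 ⇒ b = 137562.

r = 454, b = 137562.


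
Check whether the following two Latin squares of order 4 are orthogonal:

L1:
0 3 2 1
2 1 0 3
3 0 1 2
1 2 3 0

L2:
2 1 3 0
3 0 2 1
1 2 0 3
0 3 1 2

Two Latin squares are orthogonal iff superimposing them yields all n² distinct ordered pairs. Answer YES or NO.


Form the n² = 16 superimposed pairs (L1[i][j], L2[i][j]), row by row (rows and columns indexed from 0):
row 0: (0,2) (3,1) (2,3) (1,0)
row 1: (2,3) (1,0) (0,2) (3,1)
row 2: (3,1) (0,2) (1,0) (2,3)
row 3: (1,0) (2,3) (3,1) (0,2)
Orthogonality requires all 16 pairs distinct.
But the pair (2,3) repeats: cell (0,2) has L1 = 2, L2 = 3, and cell (1,0) has L1 = 2, L2 = 3.
A repeated pair means some other pair never occurs (only 4 distinct pairs out of 16), so the squares are not orthogonal.
Conclusion: NO.

NO


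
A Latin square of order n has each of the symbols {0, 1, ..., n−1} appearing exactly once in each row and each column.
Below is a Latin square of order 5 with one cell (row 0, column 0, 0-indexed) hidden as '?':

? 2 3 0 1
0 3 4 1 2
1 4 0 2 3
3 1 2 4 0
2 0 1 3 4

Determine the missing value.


Row 0 contains symbols [0, 1, 2, 3] — missing [4].
Column 0 contains symbols [0, 1, 2, 3] — missing [4].
The missing symbol must appear in both missing sets; intersection = [4].
Therefore the hidden value is 4.

Missing value = 4.


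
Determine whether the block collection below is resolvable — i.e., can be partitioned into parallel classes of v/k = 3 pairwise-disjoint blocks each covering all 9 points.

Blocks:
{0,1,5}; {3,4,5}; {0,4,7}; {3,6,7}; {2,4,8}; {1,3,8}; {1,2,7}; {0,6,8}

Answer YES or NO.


v = 9, block size k = 3, number of blocks = 8.
For resolvability, blocks must partition into parallel classes of size v/k = 3.
Total blocks must therefore be a multiple of 3: 8 = 3·2 + 2 ⇒ not divisible ✗.
Resolvable? NO.

NO


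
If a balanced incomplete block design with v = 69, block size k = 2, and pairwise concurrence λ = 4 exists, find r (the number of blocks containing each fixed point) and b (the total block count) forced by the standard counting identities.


Any 2-(v, k, λ) BIBD satisfies two necessary conditions:
  (i)  Each point sits in r blocks, and counting incidences through any fixed point gives r(k − 1) = λ(v − 1), so r = λ(v − 1)/(k − 1).
  (ii) Total incidences bk = vr, so b = vr/k.
Step 1: r = λ(v − 1)/(k − 1) = 4·(69 − 1)/(2 − 1) = 4·68/1 = 272/1 = 272.
Step 2: b = vr/k = 69·272/2 = 18768/2 = 9384.
Check integrality: r = 272 ∈ Z ✓, b = 9384 ∈ Z ✓.
(These identities are necessary conditions: they determine r and b for any design with these parameters, but do not by themselves prove that one exists.)

r = 272, b = 9384.


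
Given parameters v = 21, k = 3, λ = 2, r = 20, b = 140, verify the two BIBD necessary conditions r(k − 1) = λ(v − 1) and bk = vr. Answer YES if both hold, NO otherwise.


Condition (i): r(k − 1) = 20·2 = 40; λ(v − 1) = 2·20 = 40. Match? YES.
Condition (ii): bk = 140·3 = 420; vr = 21·20 = 420. Match? YES.
Both conditions hold? YES.

YES


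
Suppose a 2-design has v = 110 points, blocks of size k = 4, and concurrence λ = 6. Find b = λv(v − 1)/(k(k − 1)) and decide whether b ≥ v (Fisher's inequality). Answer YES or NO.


b = λv(v − 1)/(k(k − 1)) = 6·110·109/(4·3) = 71940/12 = 5995.
Compare with v = 110: b ≥ v, so Fisher's inequality holds.

YES


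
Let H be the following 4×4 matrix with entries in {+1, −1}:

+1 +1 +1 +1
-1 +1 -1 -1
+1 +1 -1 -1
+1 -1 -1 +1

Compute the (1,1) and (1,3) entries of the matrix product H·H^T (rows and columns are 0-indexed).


Row 1 of H: [-1, 1, -1, -1].
Row 3 of H: [1, -1, -1, 1].
(H·H^T)[1][1] = Σ_j H[1][j]·H[1][j] = (-1)² + (1)² + (-1)² + (-1)² = 1 + 1 + 1 + 1 = 4.
(H·H^T)[1][3] = Σ_j H[1][j]·H[3][j] = (-1)·(1) + (1)·(-1) + (-1)·(-1) + (-1)·(1) = -1 + -1 + 1 + -1 = -2.
Rows 1 and 3 are not orthogonal (dot product = -2 ≠ 0), so H is not a Hadamard matrix.

(1,1) entry = 4; (1,3) entry = -2.


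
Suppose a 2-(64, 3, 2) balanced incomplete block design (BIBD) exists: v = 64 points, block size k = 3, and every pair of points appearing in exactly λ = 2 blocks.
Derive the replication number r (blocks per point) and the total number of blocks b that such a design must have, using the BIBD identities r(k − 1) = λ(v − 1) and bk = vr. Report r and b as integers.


Any 2-(v, k, λ) BIBD satisfies two necessary conditions:
  (i)  Each point sits in r blocks, and counting incidences through any fixed point gives r(k − 1) = λ(v − 1), so r = λ(v − 1)/(k − 1).
  (ii) Total incidences bk = vr, so b = vr/k.
Step 1: r = λ(v − 1)/(k − 1) = 2·(64 − 1)/(3 − 1) = 2·63/2 = 126/2 = 63.
Step 2: b = vr/k = 64·63/3 = 4032/3 = 1344.
Check integrality: r = 63 ∈ Z ✓, b = 1344 ∈ Z ✓.
(These identities are necessary conditions: they determine r and b for any design with these parameters, but do not by themselves prove that one exists.)

r = 63, b = 1344.


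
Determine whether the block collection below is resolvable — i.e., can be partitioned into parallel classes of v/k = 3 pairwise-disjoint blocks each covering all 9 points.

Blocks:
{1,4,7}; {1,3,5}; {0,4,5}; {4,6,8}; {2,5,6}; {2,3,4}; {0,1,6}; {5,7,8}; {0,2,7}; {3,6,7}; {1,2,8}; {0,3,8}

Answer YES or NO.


v = 9, block size k = 3, number of blocks = 12.
For resolvability, blocks must partition into parallel classes of size v/k = 3.
Total blocks must therefore be a multiple of 3: 12 = 3·4 + 0 ⇒ divisible ✓.
Greedy packing gives 4 candidate class(es). Each should be a full parallel class (size 3, covers all 9 points).
  Class 1 (3 blocks): {1,4,7}; {2,5,6}; {0,3,8}. Points covered: [0, 1, 2, 3, 4, 5, 6, 7, 8].
  Class 2 (3 blocks): {1,3,5}; {4,6,8}; {0,2,7}. Points covered: [0, 1, 2, 3, 4, 5, 6, 7, 8].
  Class 3 (3 blocks): {0,4,5}; {3,6,7}; {1,2,8}. Points covered: [0, 1, 2, 3, 4, 5, 6, 7, 8].
  Class 4 (3 blocks): {2,3,4}; {0,1,6}; {5,7,8}. Points covered: [0, 1, 2, 3, 4, 5, 6, 7, 8].
All classes full (size 3)? YES. All classes cover every point? YES.
Resolvable? YES.

YES
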